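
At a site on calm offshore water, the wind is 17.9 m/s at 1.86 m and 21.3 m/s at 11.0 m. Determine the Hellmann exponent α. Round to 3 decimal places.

α ≈ 0.098

Power law: V₂/V₁ = (z₂/z₁)^α ⇒ α = ln(V₂/V₁) / ln(z₂/z₁)
α = ln(21.3/17.9) / ln(11.0/1.86) = ln(1.1899) / ln(5.9140)
  = 0.17391 / 1.77732 = 0.09785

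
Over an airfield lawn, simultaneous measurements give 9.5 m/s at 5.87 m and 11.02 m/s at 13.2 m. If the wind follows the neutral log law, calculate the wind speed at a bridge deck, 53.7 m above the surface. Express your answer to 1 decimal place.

Log law: V ∝ ln(z/z₀). From the pair, with r = V₁/V₂ = 0.86207,
ln z₀ = (ln z₁ − r·ln z₂)/(1 − r) = (1.7699 − 0.86207×2.5802)/0.13793 = -3.2949 → z₀ = 0.03707 m
V₃ = V₁ · ln(z₃/z₀)/ln(z₁/z₀) = 9.5 × 7.2783/5.0648 = 13.6520 m/s

13.7 m/s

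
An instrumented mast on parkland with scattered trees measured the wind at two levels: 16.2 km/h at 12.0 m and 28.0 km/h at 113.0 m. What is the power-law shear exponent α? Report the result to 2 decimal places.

Power law: V₂/V₁ = (z₂/z₁)^α ⇒ α = ln(V₂/V₁) / ln(z₂/z₁)
α = ln(28.0/16.2) / ln(113.0/12.0) = ln(1.7284) / ln(9.4167)
  = 0.54719 / 2.24248 = 0.24401

α ≈ 0.24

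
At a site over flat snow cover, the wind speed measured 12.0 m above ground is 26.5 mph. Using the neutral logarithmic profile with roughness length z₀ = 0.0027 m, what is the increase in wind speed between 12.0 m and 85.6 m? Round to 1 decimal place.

Log law: V₂ = V₁ · ln(z₂/z₀)/ln(z₁/z₀) = 26.5 × 10.3642/8.3994 = 32.6988 mph
ΔV = 32.6988 − 26.5 = 6.1988 mph

6.2 mph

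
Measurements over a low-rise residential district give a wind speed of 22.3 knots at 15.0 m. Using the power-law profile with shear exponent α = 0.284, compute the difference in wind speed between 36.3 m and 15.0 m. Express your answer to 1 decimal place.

6.4 knots

Power law: V₂ = V₁ · (z₂/z₁)^α = 22.3 × (2.4200)^0.284 = 28.6621 knots
ΔV = 28.6621 − 22.3 = 6.3621 knots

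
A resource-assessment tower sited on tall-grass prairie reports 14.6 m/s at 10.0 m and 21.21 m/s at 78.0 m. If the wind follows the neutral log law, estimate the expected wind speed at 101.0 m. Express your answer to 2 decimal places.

22.04 m/s

Log law: V ∝ ln(z/z₀). From the pair, with r = V₁/V₂ = 0.68835,
ln z₀ = (ln z₁ − r·ln z₂)/(1 − r) = (2.3026 − 0.68835×4.3567)/0.31165 = -2.2345 → z₀ = 0.1070 m
V₃ = V₁ · ln(z₃/z₀)/ln(z₁/z₀) = 14.6 × 6.8496/4.5371 = 22.0415 m/s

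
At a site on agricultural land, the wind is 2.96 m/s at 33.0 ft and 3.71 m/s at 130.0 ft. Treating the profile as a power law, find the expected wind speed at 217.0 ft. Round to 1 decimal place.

First find α: α = ln(V₂/V₁)/ln(z₂/z₁) = ln(3.71/2.96)/ln(130.0/33.0) = 0.22584/1.37103 = 0.1647
Extrapolate from 130.0 ft to 217.0 ft: V₃ = 3.71 × (217.0/130.0)^0.1647 = 3.71 × 1.0881 = 4.0367 m/s

4.0 m/s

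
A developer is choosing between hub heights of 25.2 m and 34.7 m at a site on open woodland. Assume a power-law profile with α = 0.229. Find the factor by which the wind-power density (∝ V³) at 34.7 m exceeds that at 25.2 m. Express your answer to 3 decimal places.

Speed ratio: V_B/V_A = (z_B/z_A)^α = (34.7/25.2)^0.229 = (1.3770)^0.229 = 1.07601
Power-density ratio: P_B/P_A = (V_B/V_A)³ = (1.07601)³ = 1.24579

1.246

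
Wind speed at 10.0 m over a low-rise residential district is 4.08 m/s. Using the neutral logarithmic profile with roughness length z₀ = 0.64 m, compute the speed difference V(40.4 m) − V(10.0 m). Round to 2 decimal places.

2.07 m/s

Log law: V₂ = V₁ · ln(z₂/z₀)/ln(z₁/z₀) = 4.08 × 4.1451/2.7489 = 6.1524 m/s
ΔV = 6.1524 − 4.08 = 2.0724 m/s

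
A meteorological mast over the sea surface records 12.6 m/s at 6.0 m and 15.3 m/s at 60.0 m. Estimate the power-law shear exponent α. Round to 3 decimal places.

Power law: V₂/V₁ = (z₂/z₁)^α ⇒ α = ln(V₂/V₁) / ln(z₂/z₁)
α = ln(15.3/12.6) / ln(60.0/6.0) = ln(1.2143) / ln(10.0000)
  = 0.19416 / 2.30259 = 0.08432

α ≈ 0.084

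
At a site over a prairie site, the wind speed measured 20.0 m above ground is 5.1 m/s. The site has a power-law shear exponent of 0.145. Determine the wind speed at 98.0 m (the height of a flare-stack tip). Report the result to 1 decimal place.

Power-law profile: V₂ = V₁ · (z₂/z₁)^α
V₂ = 5.1 × (98.0/20.0)^0.145 = 5.1 × (4.9000)^0.145
    = 5.1 × 1.2592 = 6.4217 m/s

6.4 m/s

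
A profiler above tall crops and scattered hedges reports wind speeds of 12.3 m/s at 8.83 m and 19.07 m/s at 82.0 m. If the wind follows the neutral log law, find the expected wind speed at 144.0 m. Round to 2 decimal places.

Log law: V ∝ ln(z/z₀). From the pair, with r = V₁/V₂ = 0.64499,
ln z₀ = (ln z₁ − r·ln z₂)/(1 − r) = (2.1782 − 0.64499×4.4067)/0.35501 = -1.8708 → z₀ = 0.1540 m
V₃ = V₁ · ln(z₃/z₀)/ln(z₁/z₀) = 12.3 × 6.8406/4.0489 = 20.7806 m/s

20.78 m/s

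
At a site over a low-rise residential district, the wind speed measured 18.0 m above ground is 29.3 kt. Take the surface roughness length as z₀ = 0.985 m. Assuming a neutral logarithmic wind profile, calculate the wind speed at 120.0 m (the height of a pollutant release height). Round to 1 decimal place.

48.4 kt

Log law: V(z) ∝ ln(z/z₀), so V₂/V₁ = ln(z₂/z₀) / ln(z₁/z₀).
ln(120.0/0.985) = 4.8026, ln(18.0/0.985) = 2.9055
V₂ = 29.3 × 4.8026/2.9055 = 29.3 × 1.6529 = 48.4313 kt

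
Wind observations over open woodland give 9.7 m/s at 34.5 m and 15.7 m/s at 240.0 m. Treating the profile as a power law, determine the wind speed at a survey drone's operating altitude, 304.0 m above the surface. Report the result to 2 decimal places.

First find α: α = ln(V₂/V₁)/ln(z₂/z₁) = ln(15.7/9.7)/ln(240.0/34.5) = 0.48153/1.93968 = 0.2483
Extrapolate from 240.0 m to 304.0 m: V₃ = 15.7 × (304.0/240.0)^0.2483 = 15.7 × 1.0604 = 16.6489 m/s

16.65 m/s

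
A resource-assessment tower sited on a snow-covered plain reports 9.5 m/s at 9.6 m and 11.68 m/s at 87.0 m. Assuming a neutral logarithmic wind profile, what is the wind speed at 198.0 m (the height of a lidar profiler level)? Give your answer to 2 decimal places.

Log law: V ∝ ln(z/z₀). From the pair, with r = V₁/V₂ = 0.81336,
ln z₀ = (ln z₁ − r·ln z₂)/(1 − r) = (2.2618 − 0.81336×4.4659)/0.18664 = -7.3435 → z₀ = 0.0006468 m
V₃ = V₁ · ln(z₃/z₀)/ln(z₁/z₀) = 9.5 × 12.6317/9.6052 = 12.4934 m/s

12.49 m/s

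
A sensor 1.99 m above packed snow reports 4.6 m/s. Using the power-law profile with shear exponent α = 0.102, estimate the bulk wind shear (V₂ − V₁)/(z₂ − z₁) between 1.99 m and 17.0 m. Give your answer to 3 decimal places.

Power law: V₂ = V₁ · (z₂/z₁)^α = 4.6 × (8.5427)^0.102 = 5.7251 m/s
ΔV/Δz = (5.7251 − 4.6)/(17.0 − 1.99) = 1.1251/15.0100 = 0.07495 m/s/m

0.075 m/s/m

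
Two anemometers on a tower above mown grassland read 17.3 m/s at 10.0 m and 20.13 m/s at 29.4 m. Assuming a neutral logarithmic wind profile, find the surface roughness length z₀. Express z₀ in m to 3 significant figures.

Log law: V(z) ∝ ln(z/z₀). With r = V₁/V₂ = 17.3/20.13 = 0.85941,
r · ln(z₂/z₀) = ln(z₁/z₀) ⇒ ln z₀ = (ln z₁ − r·ln z₂)/(1 − r)
ln z₀ = (2.30259 − 0.85941×3.38099) / 0.14059 = -4.2898
z₀ = exp(-4.2898) = 0.01371 m

z₀ ≈ 0.0137 m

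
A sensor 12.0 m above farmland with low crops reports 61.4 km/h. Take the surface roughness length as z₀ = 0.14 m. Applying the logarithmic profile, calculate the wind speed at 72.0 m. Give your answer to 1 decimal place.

Log law: V(z) ∝ ln(z/z₀), so V₂/V₁ = ln(z₂/z₀) / ln(z₁/z₀).
ln(72.0/0.14) = 6.2428, ln(12.0/0.14) = 4.4510
V₂ = 61.4 × 6.2428/4.4510 = 61.4 × 1.4026 = 86.1166 km/h

86.1 km/h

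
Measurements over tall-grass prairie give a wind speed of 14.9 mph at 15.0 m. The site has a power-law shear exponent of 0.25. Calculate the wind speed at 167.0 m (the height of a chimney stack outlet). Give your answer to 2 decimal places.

27.22 mph

Power-law profile: V₂ = V₁ · (z₂/z₁)^α
V₂ = 14.9 × (167.0/15.0)^0.25 = 14.9 × (11.1333)^0.25
    = 14.9 × 1.8267 = 27.2171 mph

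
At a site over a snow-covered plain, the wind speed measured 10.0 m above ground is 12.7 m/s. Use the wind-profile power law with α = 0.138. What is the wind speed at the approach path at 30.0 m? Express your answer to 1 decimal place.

Power-law profile: V₂ = V₁ · (z₂/z₁)^α
V₂ = 12.7 × (30.0/10.0)^0.138 = 12.7 × (3.0000)^0.138
    = 12.7 × 1.1637 = 14.7790 m/s

14.8 m/s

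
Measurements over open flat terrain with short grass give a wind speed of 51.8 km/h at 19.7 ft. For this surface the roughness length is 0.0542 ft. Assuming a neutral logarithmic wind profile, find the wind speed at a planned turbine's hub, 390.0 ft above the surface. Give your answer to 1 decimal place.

Log law: V(z) ∝ ln(z/z₀), so V₂/V₁ = ln(z₂/z₀) / ln(z₁/z₀).
ln(390.0/0.0542) = 8.8812, ln(19.7/0.0542) = 5.8957
V₂ = 51.8 × 8.8812/5.8957 = 51.8 × 1.5064 = 78.0311 km/h

78.0 km/h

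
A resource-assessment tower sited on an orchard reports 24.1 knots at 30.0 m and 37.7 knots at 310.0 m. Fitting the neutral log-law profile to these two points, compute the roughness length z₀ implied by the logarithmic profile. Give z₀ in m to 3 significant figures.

Log law: V(z) ∝ ln(z/z₀). With r = V₁/V₂ = 24.1/37.7 = 0.63926,
r · ln(z₂/z₀) = ln(z₁/z₀) ⇒ ln z₀ = (ln z₁ − r·ln z₂)/(1 − r)
ln z₀ = (3.40120 − 0.63926×5.73657) / 0.36074 = -0.7372
z₀ = exp(-0.7372) = 0.4784 m

z₀ ≈ 0.478 m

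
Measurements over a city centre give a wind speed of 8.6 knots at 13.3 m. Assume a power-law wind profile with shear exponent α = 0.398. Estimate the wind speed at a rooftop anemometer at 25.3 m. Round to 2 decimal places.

Power-law profile: V₂ = V₁ · (z₂/z₁)^α
V₂ = 8.6 × (25.3/13.3)^0.398 = 8.6 × (1.9023)^0.398
    = 8.6 × 1.2917 = 11.1083 knots

11.11 knots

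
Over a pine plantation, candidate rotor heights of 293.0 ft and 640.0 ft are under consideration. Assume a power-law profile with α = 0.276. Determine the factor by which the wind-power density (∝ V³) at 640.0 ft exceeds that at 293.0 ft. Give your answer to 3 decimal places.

Speed ratio: V_B/V_A = (z_B/z_A)^α = (640.0/293.0)^0.276 = (2.1843)^0.276 = 1.24065
Power-density ratio: P_B/P_A = (V_B/V_A)³ = (1.24065)³ = 1.90964

1.910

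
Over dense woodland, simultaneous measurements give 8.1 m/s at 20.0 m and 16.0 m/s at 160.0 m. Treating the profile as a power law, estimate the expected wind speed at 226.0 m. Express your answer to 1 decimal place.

17.9 m/s

First find α: α = ln(V₂/V₁)/ln(z₂/z₁) = ln(16.0/8.1)/ln(160.0/20.0) = 0.68072/2.07944 = 0.3274
Extrapolate from 160.0 m to 226.0 m: V₃ = 16.0 × (226.0/160.0)^0.3274 = 16.0 × 1.1197 = 17.9151 m/s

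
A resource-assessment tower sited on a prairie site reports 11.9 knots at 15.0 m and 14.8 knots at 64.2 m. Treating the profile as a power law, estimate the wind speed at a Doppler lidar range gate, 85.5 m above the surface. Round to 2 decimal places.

First find α: α = ln(V₂/V₁)/ln(z₂/z₁) = ln(14.8/11.9)/ln(64.2/15.0) = 0.21809/1.45395 = 0.1500
Extrapolate from 64.2 m to 85.5 m: V₃ = 14.8 × (85.5/64.2)^0.1500 = 14.8 × 1.0439 = 15.4499 knots

15.45 knots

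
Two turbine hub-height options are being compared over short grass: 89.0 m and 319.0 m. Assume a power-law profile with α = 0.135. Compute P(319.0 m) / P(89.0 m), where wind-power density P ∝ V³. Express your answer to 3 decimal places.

Speed ratio: V_B/V_A = (z_B/z_A)^α = (319.0/89.0)^0.135 = (3.5843)^0.135 = 1.18808
Power-density ratio: P_B/P_A = (V_B/V_A)³ = (1.18808)³ = 1.67700

1.677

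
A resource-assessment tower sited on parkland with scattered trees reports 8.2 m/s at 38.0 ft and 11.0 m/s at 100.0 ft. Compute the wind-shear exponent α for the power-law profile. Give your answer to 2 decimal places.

α ≈ 0.30

Power law: V₂/V₁ = (z₂/z₁)^α ⇒ α = ln(V₂/V₁) / ln(z₂/z₁)
α = ln(11.0/8.2) / ln(100.0/38.0) = ln(1.3415) / ln(2.6316)
  = 0.29376 / 0.96758 = 0.30360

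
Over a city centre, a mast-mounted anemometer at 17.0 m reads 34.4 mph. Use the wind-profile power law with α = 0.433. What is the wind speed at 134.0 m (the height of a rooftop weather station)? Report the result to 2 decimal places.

Power-law profile: V₂ = V₁ · (z₂/z₁)^α
V₂ = 34.4 × (134.0/17.0)^0.433 = 34.4 × (7.8824)^0.433
    = 34.4 × 2.4448 = 84.1028 mph

84.10 mph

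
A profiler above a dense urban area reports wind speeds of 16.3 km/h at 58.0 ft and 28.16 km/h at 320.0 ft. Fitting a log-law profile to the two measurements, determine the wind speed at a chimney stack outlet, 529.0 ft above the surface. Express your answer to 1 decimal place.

Log law: V ∝ ln(z/z₀). From the pair, with r = V₁/V₂ = 0.57884,
ln z₀ = (ln z₁ − r·ln z₂)/(1 − r) = (4.0604 − 0.57884×5.7683)/0.42116 = 1.7132 → z₀ = 5.547 ft
V₃ = V₁ · ln(z₃/z₀)/ln(z₁/z₀) = 16.3 × 4.5578/2.3473 = 31.6507 km/h

31.7 km/h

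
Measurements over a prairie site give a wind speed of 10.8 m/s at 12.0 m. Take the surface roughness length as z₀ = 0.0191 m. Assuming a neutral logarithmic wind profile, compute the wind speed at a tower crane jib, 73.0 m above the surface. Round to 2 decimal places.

Log law: V(z) ∝ ln(z/z₀), so V₂/V₁ = ln(z₂/z₀) / ln(z₁/z₀).
ln(73.0/0.0191) = 8.2485, ln(12.0/0.0191) = 6.4430
V₂ = 10.8 × 8.2485/6.4430 = 10.8 × 1.2802 = 13.8265 m/s

13.83 m/s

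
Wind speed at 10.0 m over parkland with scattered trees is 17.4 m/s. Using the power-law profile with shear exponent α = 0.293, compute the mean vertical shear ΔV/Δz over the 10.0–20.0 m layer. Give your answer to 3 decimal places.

0.392 m/s/m

Power law: V₂ = V₁ · (z₂/z₁)^α = 17.4 × (2.0000)^0.293 = 21.3182 m/s
ΔV/Δz = (21.3182 − 17.4)/(20.0 − 10.0) = 3.9182/10.0000 = 0.39182 m/s/m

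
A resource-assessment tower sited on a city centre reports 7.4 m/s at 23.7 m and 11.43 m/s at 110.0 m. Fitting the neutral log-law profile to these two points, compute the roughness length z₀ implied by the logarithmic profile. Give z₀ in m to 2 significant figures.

z₀ ≈ 1.4 m

Log law: V(z) ∝ ln(z/z₀). With r = V₁/V₂ = 7.4/11.43 = 0.64742,
r · ln(z₂/z₀) = ln(z₁/z₀) ⇒ ln z₀ = (ln z₁ − r·ln z₂)/(1 − r)
ln z₀ = (3.16548 − 0.64742×4.70048) / 0.35258 = 0.3469
z₀ = exp(0.3469) = 1.415 m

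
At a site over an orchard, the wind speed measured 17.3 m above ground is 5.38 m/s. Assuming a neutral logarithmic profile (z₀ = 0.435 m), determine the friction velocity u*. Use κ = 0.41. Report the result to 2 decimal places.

Log law: V(z) = (u*/κ) · ln(z/z₀) ⇒ u* = κ · V / ln(z/z₀)
u* = 0.41 × 5.38 / ln(17.3/0.435) = 0.41 × 5.38 / 3.6831
   = 2.2058 / 3.6831 = 0.5989 m/s

u* ≈ 0.60 m/s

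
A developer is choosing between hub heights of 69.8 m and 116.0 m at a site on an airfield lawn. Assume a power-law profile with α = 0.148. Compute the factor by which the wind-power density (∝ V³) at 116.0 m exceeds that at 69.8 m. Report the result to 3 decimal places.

Speed ratio: V_B/V_A = (z_B/z_A)^α = (116.0/69.8)^0.148 = (1.6619)^0.148 = 1.07808
Power-density ratio: P_B/P_A = (V_B/V_A)³ = (1.07808)³ = 1.25299

1.253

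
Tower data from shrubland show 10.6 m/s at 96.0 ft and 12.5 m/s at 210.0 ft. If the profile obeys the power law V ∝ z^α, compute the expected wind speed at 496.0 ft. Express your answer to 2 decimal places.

First find α: α = ln(V₂/V₁)/ln(z₂/z₁) = ln(12.5/10.6)/ln(210.0/96.0) = 0.16487/0.78276 = 0.2106
Extrapolate from 210.0 ft to 496.0 ft: V₃ = 12.5 × (496.0/210.0)^0.2106 = 12.5 × 1.1985 = 14.9807 m/s

14.98 m/s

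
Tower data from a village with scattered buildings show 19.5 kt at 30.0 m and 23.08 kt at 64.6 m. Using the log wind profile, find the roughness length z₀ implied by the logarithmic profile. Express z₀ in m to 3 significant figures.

Log law: V(z) ∝ ln(z/z₀). With r = V₁/V₂ = 19.5/23.08 = 0.84489,
r · ln(z₂/z₀) = ln(z₁/z₀) ⇒ ln z₀ = (ln z₁ − r·ln z₂)/(1 − r)
ln z₀ = (3.40120 − 0.84489×4.16821) / 0.15511 = -0.7767
z₀ = exp(-0.7767) = 0.4599 m

z₀ ≈ 0.460 m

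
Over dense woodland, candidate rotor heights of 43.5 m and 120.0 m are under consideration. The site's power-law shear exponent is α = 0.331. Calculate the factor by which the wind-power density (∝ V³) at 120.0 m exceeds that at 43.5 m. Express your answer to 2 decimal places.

Speed ratio: V_B/V_A = (z_B/z_A)^α = (120.0/43.5)^0.331 = (2.7586)^0.331 = 1.39917
Power-density ratio: P_B/P_A = (V_B/V_A)³ = (1.39917)³ = 2.73910

2.74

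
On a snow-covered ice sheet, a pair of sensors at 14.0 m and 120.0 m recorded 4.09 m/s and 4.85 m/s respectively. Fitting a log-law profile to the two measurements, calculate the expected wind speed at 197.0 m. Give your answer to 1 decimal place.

Log law: V ∝ ln(z/z₀). From the pair, with r = V₁/V₂ = 0.84330,
ln z₀ = (ln z₁ − r·ln z₂)/(1 − r) = (2.6391 − 0.84330×4.7875)/0.15670 = -8.9229 → z₀ = 0.0001333 m
V₃ = V₁ · ln(z₃/z₀)/ln(z₁/z₀) = 4.09 × 14.2061/11.5620 = 5.0254 m/s

5.0 m/s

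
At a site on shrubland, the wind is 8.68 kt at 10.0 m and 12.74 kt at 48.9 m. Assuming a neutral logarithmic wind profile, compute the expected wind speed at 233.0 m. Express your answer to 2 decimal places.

16.73 kt

Log law: V ∝ ln(z/z₀). From the pair, with r = V₁/V₂ = 0.68132,
ln z₀ = (ln z₁ − r·ln z₂)/(1 − r) = (2.3026 − 0.68132×3.8898)/0.31868 = -1.0907 → z₀ = 0.3360 m
V₃ = V₁ · ln(z₃/z₀)/ln(z₁/z₀) = 8.68 × 6.5418/3.3933 = 16.7337 kt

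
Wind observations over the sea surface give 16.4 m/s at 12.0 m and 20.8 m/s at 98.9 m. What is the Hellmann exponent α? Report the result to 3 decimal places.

α ≈ 0.113

Power law: V₂/V₁ = (z₂/z₁)^α ⇒ α = ln(V₂/V₁) / ln(z₂/z₁)
α = ln(20.8/16.4) / ln(98.9/12.0) = ln(1.2683) / ln(8.2417)
  = 0.23767 / 2.10920 = 0.11268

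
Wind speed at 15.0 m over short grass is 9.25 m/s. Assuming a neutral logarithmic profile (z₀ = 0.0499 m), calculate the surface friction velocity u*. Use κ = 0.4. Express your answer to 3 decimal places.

u* ≈ 0.648 m/s

Log law: V(z) = (u*/κ) · ln(z/z₀) ⇒ u* = κ · V / ln(z/z₀)
u* = 0.4 × 9.25 / ln(15.0/0.0499) = 0.4 × 9.25 / 5.7058
   = 3.7000 / 5.7058 = 0.6485 m/s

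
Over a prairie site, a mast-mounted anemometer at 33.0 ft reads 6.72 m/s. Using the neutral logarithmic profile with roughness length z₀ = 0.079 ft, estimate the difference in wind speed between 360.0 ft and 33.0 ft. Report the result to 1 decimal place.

Log law: V₂ = V₁ · ln(z₂/z₀)/ln(z₁/z₀) = 6.72 × 8.4244/6.0348 = 9.3809 m/s
ΔV = 9.3809 − 6.72 = 2.6609 m/s

2.7 m/s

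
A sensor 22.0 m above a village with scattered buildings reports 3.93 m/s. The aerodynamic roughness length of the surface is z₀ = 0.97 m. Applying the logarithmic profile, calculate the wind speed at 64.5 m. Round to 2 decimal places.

Log law: V(z) ∝ ln(z/z₀), so V₂/V₁ = ln(z₂/z₀) / ln(z₁/z₀).
ln(64.5/0.97) = 4.1971, ln(22.0/0.97) = 3.1215
V₂ = 3.93 × 4.1971/3.1215 = 3.93 × 1.3446 = 5.2842 m/s

5.28 m/s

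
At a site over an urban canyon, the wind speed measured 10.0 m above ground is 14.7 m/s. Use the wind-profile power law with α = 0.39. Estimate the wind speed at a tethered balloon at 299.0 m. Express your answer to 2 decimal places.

55.31 m/s

Power-law profile: V₂ = V₁ · (z₂/z₁)^α
V₂ = 14.7 × (299.0/10.0)^0.39 = 14.7 × (29.9000)^0.39
    = 14.7 × 3.7628 = 55.3132 m/s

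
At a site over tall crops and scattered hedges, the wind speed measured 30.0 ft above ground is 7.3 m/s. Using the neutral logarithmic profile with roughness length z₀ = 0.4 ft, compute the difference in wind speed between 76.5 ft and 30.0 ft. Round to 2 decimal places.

Log law: V₂ = V₁ · ln(z₂/z₀)/ln(z₁/z₀) = 7.3 × 5.2536/4.3175 = 8.8827 m/s
ΔV = 8.8827 − 7.3 = 1.5827 m/s

1.58 m/s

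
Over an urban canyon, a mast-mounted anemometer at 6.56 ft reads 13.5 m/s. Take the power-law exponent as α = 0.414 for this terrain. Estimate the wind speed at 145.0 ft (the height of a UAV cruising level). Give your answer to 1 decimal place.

Power-law profile: V₂ = V₁ · (z₂/z₁)^α
V₂ = 13.5 × (145.0/6.56)^0.414 = 13.5 × (22.1037)^0.414
    = 13.5 × 3.6025 = 48.6342 m/s

48.6 m/s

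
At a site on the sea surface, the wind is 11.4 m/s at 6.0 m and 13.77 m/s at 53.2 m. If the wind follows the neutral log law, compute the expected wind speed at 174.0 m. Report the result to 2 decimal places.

Log law: V ∝ ln(z/z₀). From the pair, with r = V₁/V₂ = 0.82789,
ln z₀ = (ln z₁ − r·ln z₂)/(1 − r) = (1.7918 − 0.82789×3.9741)/0.17211 = -8.7054 → z₀ = 0.0001657 m
V₃ = V₁ · ln(z₃/z₀)/ln(z₁/z₀) = 11.4 × 13.8644/10.4971 = 15.0569 m/s

15.06 m/s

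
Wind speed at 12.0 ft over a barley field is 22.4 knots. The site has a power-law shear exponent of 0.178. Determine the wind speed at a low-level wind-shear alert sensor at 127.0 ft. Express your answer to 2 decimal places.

Power-law profile: V₂ = V₁ · (z₂/z₁)^α
V₂ = 22.4 × (127.0/12.0)^0.178 = 22.4 × (10.5833)^0.178
    = 22.4 × 1.5219 = 34.0903 knots

34.09 knots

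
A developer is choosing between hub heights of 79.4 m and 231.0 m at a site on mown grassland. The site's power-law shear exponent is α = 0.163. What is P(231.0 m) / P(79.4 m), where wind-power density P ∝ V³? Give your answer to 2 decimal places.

Speed ratio: V_B/V_A = (z_B/z_A)^α = (231.0/79.4)^0.163 = (2.9093)^0.163 = 1.19014
Power-density ratio: P_B/P_A = (V_B/V_A)³ = (1.19014)³ = 1.68575

1.69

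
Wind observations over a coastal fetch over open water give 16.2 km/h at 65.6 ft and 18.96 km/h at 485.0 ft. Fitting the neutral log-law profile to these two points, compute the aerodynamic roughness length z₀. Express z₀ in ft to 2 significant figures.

Log law: V(z) ∝ ln(z/z₀). With r = V₁/V₂ = 16.2/18.96 = 0.85443,
r · ln(z₂/z₀) = ln(z₁/z₀) ⇒ ln z₀ = (ln z₁ − r·ln z₂)/(1 − r)
ln z₀ = (4.18358 − 0.85443×6.18415) / 0.14557 = -7.5589
z₀ = exp(-7.5589) = 0.0005214 ft

z₀ ≈ 0.00052 ft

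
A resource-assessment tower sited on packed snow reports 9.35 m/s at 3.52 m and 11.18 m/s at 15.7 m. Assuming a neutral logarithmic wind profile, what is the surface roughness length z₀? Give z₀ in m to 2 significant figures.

Log law: V(z) ∝ ln(z/z₀). With r = V₁/V₂ = 9.35/11.18 = 0.83631,
r · ln(z₂/z₀) = ln(z₁/z₀) ⇒ ln z₀ = (ln z₁ − r·ln z₂)/(1 − r)
ln z₀ = (1.25846 − 0.83631×2.75366) / 0.16369 = -6.3809
z₀ = exp(-6.3809) = 0.001694 m

z₀ ≈ 0.0017 m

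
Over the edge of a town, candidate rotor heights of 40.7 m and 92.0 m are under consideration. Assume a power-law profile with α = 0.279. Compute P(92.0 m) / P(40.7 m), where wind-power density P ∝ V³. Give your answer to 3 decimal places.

Speed ratio: V_B/V_A = (z_B/z_A)^α = (92.0/40.7)^0.279 = (2.2604)^0.279 = 1.25551
Power-density ratio: P_B/P_A = (V_B/V_A)³ = (1.25551)³ = 1.97906

1.979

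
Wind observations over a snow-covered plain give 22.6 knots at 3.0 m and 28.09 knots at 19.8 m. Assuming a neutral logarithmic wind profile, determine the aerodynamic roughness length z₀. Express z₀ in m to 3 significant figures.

Log law: V(z) ∝ ln(z/z₀). With r = V₁/V₂ = 22.6/28.09 = 0.80456,
r · ln(z₂/z₀) = ln(z₁/z₀) ⇒ ln z₀ = (ln z₁ − r·ln z₂)/(1 − r)
ln z₀ = (1.09861 − 0.80456×2.98568) / 0.19544 = -6.6697
z₀ = exp(-6.6697) = 0.001269 m

z₀ ≈ 0.00127 m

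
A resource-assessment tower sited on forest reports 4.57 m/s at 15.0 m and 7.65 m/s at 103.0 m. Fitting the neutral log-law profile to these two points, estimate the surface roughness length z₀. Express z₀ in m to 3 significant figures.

Log law: V(z) ∝ ln(z/z₀). With r = V₁/V₂ = 4.57/7.65 = 0.59739,
r · ln(z₂/z₀) = ln(z₁/z₀) ⇒ ln z₀ = (ln z₁ − r·ln z₂)/(1 − r)
ln z₀ = (2.70805 − 0.59739×4.63473) / 0.40261 = -0.1507
z₀ = exp(-0.1507) = 0.8601 m

z₀ ≈ 0.860 m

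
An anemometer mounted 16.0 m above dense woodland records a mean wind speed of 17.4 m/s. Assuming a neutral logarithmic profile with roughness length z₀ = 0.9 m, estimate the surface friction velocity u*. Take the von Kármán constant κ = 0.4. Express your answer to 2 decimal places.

u* ≈ 2.42 m/s

Log law: V(z) = (u*/κ) · ln(z/z₀) ⇒ u* = κ · V / ln(z/z₀)
u* = 0.4 × 17.4 / ln(16.0/0.9) = 0.4 × 17.4 / 2.8779
   = 6.9600 / 2.8779 = 2.4184 m/s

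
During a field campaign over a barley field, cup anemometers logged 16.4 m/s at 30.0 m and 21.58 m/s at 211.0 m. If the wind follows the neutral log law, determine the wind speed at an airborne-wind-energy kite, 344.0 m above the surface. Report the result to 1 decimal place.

Log law: V ∝ ln(z/z₀). From the pair, with r = V₁/V₂ = 0.75996,
ln z₀ = (ln z₁ − r·ln z₂)/(1 − r) = (3.4012 − 0.75996×5.3519)/0.24004 = -2.7746 → z₀ = 0.06237 m
V₃ = V₁ · ln(z₃/z₀)/ln(z₁/z₀) = 16.4 × 8.6153/6.1758 = 22.8780 m/s

22.9 m/s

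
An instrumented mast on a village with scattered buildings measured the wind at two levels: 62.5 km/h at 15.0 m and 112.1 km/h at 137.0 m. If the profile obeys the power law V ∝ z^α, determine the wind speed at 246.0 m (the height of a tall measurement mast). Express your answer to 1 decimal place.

130.8 km/h

First find α: α = ln(V₂/V₁)/ln(z₂/z₁) = ln(112.1/62.5)/ln(137.0/15.0) = 0.58422/2.21193 = 0.2641
Extrapolate from 137.0 m to 246.0 m: V₃ = 112.1 × (246.0/137.0)^0.2641 = 112.1 × 1.1672 = 130.8428 km/h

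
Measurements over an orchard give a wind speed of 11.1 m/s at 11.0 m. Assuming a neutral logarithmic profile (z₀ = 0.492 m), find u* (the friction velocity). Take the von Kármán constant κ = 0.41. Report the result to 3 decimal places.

u* ≈ 1.465 m/s

Log law: V(z) = (u*/κ) · ln(z/z₀) ⇒ u* = κ · V / ln(z/z₀)
u* = 0.41 × 11.1 / ln(11.0/0.492) = 0.41 × 11.1 / 3.1072
   = 4.5510 / 3.1072 = 1.4647 m/s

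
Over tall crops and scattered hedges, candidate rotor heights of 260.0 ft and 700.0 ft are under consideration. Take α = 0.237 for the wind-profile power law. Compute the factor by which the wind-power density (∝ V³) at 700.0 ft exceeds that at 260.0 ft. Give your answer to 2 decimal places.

Speed ratio: V_B/V_A = (z_B/z_A)^α = (700.0/260.0)^0.237 = (2.6923)^0.237 = 1.26456
Power-density ratio: P_B/P_A = (V_B/V_A)³ = (1.26456)³ = 2.02217

2.02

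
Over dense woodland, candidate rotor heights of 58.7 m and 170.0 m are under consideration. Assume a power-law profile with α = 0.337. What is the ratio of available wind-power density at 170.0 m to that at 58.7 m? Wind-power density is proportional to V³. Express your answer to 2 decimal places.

2.93

Speed ratio: V_B/V_A = (z_B/z_A)^α = (170.0/58.7)^0.337 = (2.8961)^0.337 = 1.43097
Power-density ratio: P_B/P_A = (V_B/V_A)³ = (1.43097)³ = 2.93016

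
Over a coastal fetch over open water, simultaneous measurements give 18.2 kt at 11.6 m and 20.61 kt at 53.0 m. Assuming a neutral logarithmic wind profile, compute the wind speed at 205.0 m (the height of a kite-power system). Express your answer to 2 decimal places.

Log law: V ∝ ln(z/z₀). From the pair, with r = V₁/V₂ = 0.88307,
ln z₀ = (ln z₁ − r·ln z₂)/(1 − r) = (2.4510 − 0.88307×3.9703)/0.11693 = -9.0224 → z₀ = 0.0001207 m
V₃ = V₁ · ln(z₃/z₀)/ln(z₁/z₀) = 18.2 × 14.3455/11.4735 = 22.7558 kt

22.76 kt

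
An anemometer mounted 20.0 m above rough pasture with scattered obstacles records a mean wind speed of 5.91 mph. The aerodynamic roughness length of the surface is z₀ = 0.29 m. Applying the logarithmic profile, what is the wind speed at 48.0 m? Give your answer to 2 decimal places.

7.13 mph

Log law: V(z) ∝ ln(z/z₀), so V₂/V₁ = ln(z₂/z₀) / ln(z₁/z₀).
ln(48.0/0.29) = 5.1091, ln(20.0/0.29) = 4.2336
V₂ = 5.91 × 5.1091/4.2336 = 5.91 × 1.2068 = 7.1321 mph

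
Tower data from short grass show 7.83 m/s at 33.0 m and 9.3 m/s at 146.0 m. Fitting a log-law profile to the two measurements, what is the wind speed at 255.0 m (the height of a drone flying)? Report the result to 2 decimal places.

9.85 m/s

Log law: V ∝ ln(z/z₀). From the pair, with r = V₁/V₂ = 0.84194,
ln z₀ = (ln z₁ − r·ln z₂)/(1 − r) = (3.4965 − 0.84194×4.9836)/0.15806 = -4.4246 → z₀ = 0.01198 m
V₃ = V₁ · ln(z₃/z₀)/ln(z₁/z₀) = 7.83 × 9.9658/7.9211 = 9.8512 m/s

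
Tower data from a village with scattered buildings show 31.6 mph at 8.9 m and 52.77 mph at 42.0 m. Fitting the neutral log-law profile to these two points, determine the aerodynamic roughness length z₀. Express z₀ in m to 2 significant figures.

z₀ ≈ 0.88 m

Log law: V(z) ∝ ln(z/z₀). With r = V₁/V₂ = 31.6/52.77 = 0.59883,
r · ln(z₂/z₀) = ln(z₁/z₀) ⇒ ln z₀ = (ln z₁ − r·ln z₂)/(1 − r)
ln z₀ = (2.18605 − 0.59883×3.73767) / 0.40117 = -0.1300
z₀ = exp(-0.1300) = 0.8781 m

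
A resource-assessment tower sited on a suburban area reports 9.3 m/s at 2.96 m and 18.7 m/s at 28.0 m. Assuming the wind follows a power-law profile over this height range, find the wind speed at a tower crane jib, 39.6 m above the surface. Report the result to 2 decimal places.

First find α: α = ln(V₂/V₁)/ln(z₂/z₁) = ln(18.7/9.3)/ln(28.0/2.96) = 0.69851/2.24702 = 0.3109
Extrapolate from 28.0 m to 39.6 m: V₃ = 18.7 × (39.6/28.0)^0.3109 = 18.7 × 1.1138 = 20.8275 m/s

20.83 m/s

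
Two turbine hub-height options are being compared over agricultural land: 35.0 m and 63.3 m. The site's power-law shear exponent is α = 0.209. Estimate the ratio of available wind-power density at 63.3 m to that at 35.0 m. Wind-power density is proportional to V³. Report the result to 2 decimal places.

1.45

Speed ratio: V_B/V_A = (z_B/z_A)^α = (63.3/35.0)^0.209 = (1.8086)^0.209 = 1.13184
Power-density ratio: P_B/P_A = (V_B/V_A)³ = (1.13184)³ = 1.44994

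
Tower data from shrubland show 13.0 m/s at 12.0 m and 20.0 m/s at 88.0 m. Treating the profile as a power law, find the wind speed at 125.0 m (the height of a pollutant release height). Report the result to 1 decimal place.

21.6 m/s

First find α: α = ln(V₂/V₁)/ln(z₂/z₁) = ln(20.0/13.0)/ln(88.0/12.0) = 0.43078/1.99243 = 0.2162
Extrapolate from 88.0 m to 125.0 m: V₃ = 20.0 × (125.0/88.0)^0.2162 = 20.0 × 1.0788 = 21.5768 m/s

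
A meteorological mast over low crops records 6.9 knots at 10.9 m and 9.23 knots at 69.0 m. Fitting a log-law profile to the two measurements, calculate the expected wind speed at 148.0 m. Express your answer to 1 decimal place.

Log law: V ∝ ln(z/z₀). From the pair, with r = V₁/V₂ = 0.74756,
ln z₀ = (ln z₁ − r·ln z₂)/(1 − r) = (2.3888 − 0.74756×4.2341)/0.25244 = -3.0760 → z₀ = 0.04614 m
V₃ = V₁ · ln(z₃/z₀)/ln(z₁/z₀) = 6.9 × 8.0732/5.4648 = 10.1935 knots

10.2 knots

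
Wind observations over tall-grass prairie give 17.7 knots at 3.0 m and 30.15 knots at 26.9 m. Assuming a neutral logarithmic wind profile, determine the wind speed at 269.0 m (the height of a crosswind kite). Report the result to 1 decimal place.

Log law: V ∝ ln(z/z₀). From the pair, with r = V₁/V₂ = 0.58706,
ln z₀ = (ln z₁ − r·ln z₂)/(1 − r) = (1.0986 − 0.58706×3.2921)/0.41294 = -2.0199 → z₀ = 0.1327 m
V₃ = V₁ · ln(z₃/z₀)/ln(z₁/z₀) = 17.7 × 7.6146/3.1185 = 43.2191 knots

43.2 knots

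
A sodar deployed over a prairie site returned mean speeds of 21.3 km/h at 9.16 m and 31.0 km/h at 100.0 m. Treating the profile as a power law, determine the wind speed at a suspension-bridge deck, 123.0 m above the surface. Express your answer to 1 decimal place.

32.0 km/h

First find α: α = ln(V₂/V₁)/ln(z₂/z₁) = ln(31.0/21.3)/ln(100.0/9.16) = 0.37528/2.39032 = 0.1570
Extrapolate from 100.0 m to 123.0 m: V₃ = 31.0 × (123.0/100.0)^0.1570 = 31.0 × 1.0330 = 32.0241 km/h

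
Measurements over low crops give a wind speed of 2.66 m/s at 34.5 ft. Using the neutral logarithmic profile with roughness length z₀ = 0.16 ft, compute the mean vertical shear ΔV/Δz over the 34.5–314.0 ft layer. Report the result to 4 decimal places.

0.0039 m/s/ft

Log law: V₂ = V₁ · ln(z₂/z₀)/ln(z₁/z₀) = 2.66 × 7.5820/5.3735 = 3.7532 m/s
ΔV/Δz = (3.7532 − 2.66)/(314.0 − 34.5) = 1.0932/279.5000 = 0.00391 m/s/ft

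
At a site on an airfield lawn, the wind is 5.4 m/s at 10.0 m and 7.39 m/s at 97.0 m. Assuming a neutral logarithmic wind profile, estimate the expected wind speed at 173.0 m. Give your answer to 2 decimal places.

7.90 m/s

Log law: V ∝ ln(z/z₀). From the pair, with r = V₁/V₂ = 0.73072,
ln z₀ = (ln z₁ − r·ln z₂)/(1 − r) = (2.3026 − 0.73072×4.5747)/0.26928 = -3.8630 → z₀ = 0.02101 m
V₃ = V₁ · ln(z₃/z₀)/ln(z₁/z₀) = 5.4 × 9.0163/6.1656 = 7.8967 m/s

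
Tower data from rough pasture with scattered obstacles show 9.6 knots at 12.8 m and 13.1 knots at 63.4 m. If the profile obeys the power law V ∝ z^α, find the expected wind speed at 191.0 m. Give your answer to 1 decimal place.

First find α: α = ln(V₂/V₁)/ln(z₂/z₁) = ln(13.1/9.6)/ln(63.4/12.8) = 0.31085/1.60002 = 0.1943
Extrapolate from 63.4 m to 191.0 m: V₃ = 13.1 × (191.0/63.4)^0.1943 = 13.1 × 1.2389 = 16.2300 knots

16.2 knots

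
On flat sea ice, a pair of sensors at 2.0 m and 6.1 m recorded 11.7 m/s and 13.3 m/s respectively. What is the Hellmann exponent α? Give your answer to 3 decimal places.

Power law: V₂/V₁ = (z₂/z₁)^α ⇒ α = ln(V₂/V₁) / ln(z₂/z₁)
α = ln(13.3/11.7) / ln(6.1/2.0) = ln(1.1368) / ln(3.0500)
  = 0.12818 / 1.11514 = 0.11494

α ≈ 0.115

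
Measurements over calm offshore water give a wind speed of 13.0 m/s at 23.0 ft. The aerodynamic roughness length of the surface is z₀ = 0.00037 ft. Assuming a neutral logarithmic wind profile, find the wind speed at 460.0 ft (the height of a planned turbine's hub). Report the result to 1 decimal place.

16.5 m/s

Log law: V(z) ∝ ln(z/z₀), so V₂/V₁ = ln(z₂/z₀) / ln(z₁/z₀).
ln(460.0/0.00037) = 14.0332, ln(23.0/0.00037) = 11.0375
V₂ = 13.0 × 14.0332/11.0375 = 13.0 × 1.2714 = 16.5284 m/s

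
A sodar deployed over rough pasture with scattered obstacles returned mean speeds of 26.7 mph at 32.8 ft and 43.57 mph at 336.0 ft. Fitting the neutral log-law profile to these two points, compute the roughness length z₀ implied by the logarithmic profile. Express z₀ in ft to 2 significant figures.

Log law: V(z) ∝ ln(z/z₀). With r = V₁/V₂ = 26.7/43.57 = 0.61281,
r · ln(z₂/z₀) = ln(z₁/z₀) ⇒ ln z₀ = (ln z₁ − r·ln z₂)/(1 − r)
ln z₀ = (3.49043 − 0.61281×5.81711) / 0.38719 = -0.1920
z₀ = exp(-0.1920) = 0.8253 ft

z₀ ≈ 0.83 ft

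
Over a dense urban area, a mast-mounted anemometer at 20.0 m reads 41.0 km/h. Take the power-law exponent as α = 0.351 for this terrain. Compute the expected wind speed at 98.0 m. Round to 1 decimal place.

71.6 km/h

Power-law profile: V₂ = V₁ · (z₂/z₁)^α
V₂ = 41.0 × (98.0/20.0)^0.351 = 41.0 × (4.9000)^0.351
    = 41.0 × 1.7469 = 71.6214 km/h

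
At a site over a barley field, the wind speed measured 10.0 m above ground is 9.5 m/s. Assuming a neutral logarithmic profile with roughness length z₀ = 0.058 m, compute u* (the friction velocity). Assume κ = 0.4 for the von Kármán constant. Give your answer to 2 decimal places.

Log law: V(z) = (u*/κ) · ln(z/z₀) ⇒ u* = κ · V / ln(z/z₀)
u* = 0.4 × 9.5 / ln(10.0/0.058) = 0.4 × 9.5 / 5.1499
   = 3.8000 / 5.1499 = 0.7379 m/s

u* ≈ 0.74 m/s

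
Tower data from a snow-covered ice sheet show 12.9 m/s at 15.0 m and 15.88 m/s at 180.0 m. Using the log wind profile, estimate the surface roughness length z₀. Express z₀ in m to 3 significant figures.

z₀ ≈ 0.000319 m

Log law: V(z) ∝ ln(z/z₀). With r = V₁/V₂ = 12.9/15.88 = 0.81234,
r · ln(z₂/z₀) = ln(z₁/z₀) ⇒ ln z₀ = (ln z₁ − r·ln z₂)/(1 − r)
ln z₀ = (2.70805 − 0.81234×5.19296) / 0.18766 = -8.0488
z₀ = exp(-8.0488) = 0.0003195 m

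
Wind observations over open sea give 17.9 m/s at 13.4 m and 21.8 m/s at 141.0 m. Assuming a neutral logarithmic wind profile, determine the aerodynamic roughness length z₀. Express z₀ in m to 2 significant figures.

z₀ ≈ 0.00027 m

Log law: V(z) ∝ ln(z/z₀). With r = V₁/V₂ = 17.9/21.8 = 0.82110,
r · ln(z₂/z₀) = ln(z₁/z₀) ⇒ ln z₀ = (ln z₁ − r·ln z₂)/(1 − r)
ln z₀ = (2.59525 − 0.82110×4.94876) / 0.17890 = -8.2067
z₀ = exp(-8.2067) = 0.0002728 m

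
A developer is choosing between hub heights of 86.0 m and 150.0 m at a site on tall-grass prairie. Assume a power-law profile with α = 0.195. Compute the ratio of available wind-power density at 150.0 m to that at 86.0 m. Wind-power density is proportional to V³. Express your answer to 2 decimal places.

Speed ratio: V_B/V_A = (z_B/z_A)^α = (150.0/86.0)^0.195 = (1.7442)^0.195 = 1.11458
Power-density ratio: P_B/P_A = (V_B/V_A)³ = (1.11458)³ = 1.38462

1.38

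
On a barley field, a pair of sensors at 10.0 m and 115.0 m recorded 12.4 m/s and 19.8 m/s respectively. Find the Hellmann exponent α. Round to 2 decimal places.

α ≈ 0.19

Power law: V₂/V₁ = (z₂/z₁)^α ⇒ α = ln(V₂/V₁) / ln(z₂/z₁)
α = ln(19.8/12.4) / ln(115.0/10.0) = ln(1.5968) / ln(11.5000)
  = 0.46799 / 2.44235 = 0.19161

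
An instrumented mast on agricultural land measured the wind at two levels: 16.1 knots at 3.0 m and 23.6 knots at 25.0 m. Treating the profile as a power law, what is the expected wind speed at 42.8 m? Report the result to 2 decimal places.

First find α: α = ln(V₂/V₁)/ln(z₂/z₁) = ln(23.6/16.1)/ln(25.0/3.0) = 0.38243/2.12026 = 0.1804
Extrapolate from 25.0 m to 42.8 m: V₃ = 23.6 × (42.8/25.0)^0.1804 = 23.6 × 1.1018 = 26.0033 knots

26.00 knots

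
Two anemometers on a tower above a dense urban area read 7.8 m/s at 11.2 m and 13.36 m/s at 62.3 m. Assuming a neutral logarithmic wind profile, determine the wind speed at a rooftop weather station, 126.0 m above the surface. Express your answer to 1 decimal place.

Log law: V ∝ ln(z/z₀). From the pair, with r = V₁/V₂ = 0.58383,
ln z₀ = (ln z₁ − r·ln z₂)/(1 − r) = (2.4159 − 0.58383×4.1320)/0.41617 = 0.0085 → z₀ = 1.009 m
V₃ = V₁ · ln(z₃/z₀)/ln(z₁/z₀) = 7.8 × 4.8278/2.4074 = 15.6420 m/s

15.6 m/s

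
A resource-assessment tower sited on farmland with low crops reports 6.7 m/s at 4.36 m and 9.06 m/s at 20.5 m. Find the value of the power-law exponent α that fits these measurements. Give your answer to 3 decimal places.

α ≈ 0.195

Power law: V₂/V₁ = (z₂/z₁)^α ⇒ α = ln(V₂/V₁) / ln(z₂/z₁)
α = ln(9.06/6.7) / ln(20.5/4.36) = ln(1.3522) / ln(4.7018)
  = 0.30176 / 1.54795 = 0.19494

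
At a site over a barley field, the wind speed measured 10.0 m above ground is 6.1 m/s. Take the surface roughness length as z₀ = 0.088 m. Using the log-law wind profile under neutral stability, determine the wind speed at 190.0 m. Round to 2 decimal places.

9.89 m/s

Log law: V(z) ∝ ln(z/z₀), so V₂/V₁ = ln(z₂/z₀) / ln(z₁/z₀).
ln(190.0/0.088) = 7.6774, ln(10.0/0.088) = 4.7330
V₂ = 6.1 × 7.6774/4.7330 = 6.1 × 1.6221 = 9.8949 m/s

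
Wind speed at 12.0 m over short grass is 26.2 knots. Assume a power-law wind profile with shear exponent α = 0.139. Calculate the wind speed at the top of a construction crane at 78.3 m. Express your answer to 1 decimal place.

34.0 knots

Power-law profile: V₂ = V₁ · (z₂/z₁)^α
V₂ = 26.2 × (78.3/12.0)^0.139 = 26.2 × (6.5250)^0.139
    = 26.2 × 1.2979 = 34.0038 knots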